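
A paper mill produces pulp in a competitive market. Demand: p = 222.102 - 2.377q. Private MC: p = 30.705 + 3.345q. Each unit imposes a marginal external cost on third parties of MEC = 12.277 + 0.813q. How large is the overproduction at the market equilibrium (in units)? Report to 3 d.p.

6.040 units

Market equilibrium (private): 30.705 + 3.345q = 222.102 - 2.377q → q_m = 33.4493.
Social marginal cost = private MC + MEC = 42.982 + 4.158q.
Set SMC = demand: 42.982 + 4.158q = 222.102 - 2.377q → q* = 27.4093.
Gap = |33.4493 − 27.4093| = 6.0400.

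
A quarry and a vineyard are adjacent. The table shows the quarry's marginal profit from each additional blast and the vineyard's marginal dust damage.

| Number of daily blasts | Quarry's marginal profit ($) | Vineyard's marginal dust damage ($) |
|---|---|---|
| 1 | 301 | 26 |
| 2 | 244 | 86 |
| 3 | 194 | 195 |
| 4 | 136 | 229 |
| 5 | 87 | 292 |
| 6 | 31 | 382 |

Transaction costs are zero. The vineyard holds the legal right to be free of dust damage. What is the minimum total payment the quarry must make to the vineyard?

Efficient level: marginal profit ≥ marginal dust damage through level 2, so k* = 2.
With the vineyard holding the right, the quarry must at least compensate total damage at k*: 26 + 86 = 112.

$112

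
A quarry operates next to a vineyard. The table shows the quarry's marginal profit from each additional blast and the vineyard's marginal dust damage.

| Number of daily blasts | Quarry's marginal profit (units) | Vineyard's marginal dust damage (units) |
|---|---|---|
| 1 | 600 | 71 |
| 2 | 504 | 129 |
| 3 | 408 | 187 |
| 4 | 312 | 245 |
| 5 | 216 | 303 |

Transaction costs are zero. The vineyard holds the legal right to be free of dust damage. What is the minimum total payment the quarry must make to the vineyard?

Efficient level: marginal profit ≥ marginal dust damage through level 4, so k* = 4.
With the vineyard holding the right, the quarry must at least compensate total damage at k*: 71 + 129 + 187 + 245 = 632.

632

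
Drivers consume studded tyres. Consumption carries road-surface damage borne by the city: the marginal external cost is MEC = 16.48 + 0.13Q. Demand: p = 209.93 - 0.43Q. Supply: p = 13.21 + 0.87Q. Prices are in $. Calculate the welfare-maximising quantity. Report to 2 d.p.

Q* = 126.04

Social marginal benefit = demand − MEC = 193.45 - 0.56Q.
Set SMB = MC: 193.45 - 0.56Q = 13.21 + 0.87Q → Q* = 126.0420.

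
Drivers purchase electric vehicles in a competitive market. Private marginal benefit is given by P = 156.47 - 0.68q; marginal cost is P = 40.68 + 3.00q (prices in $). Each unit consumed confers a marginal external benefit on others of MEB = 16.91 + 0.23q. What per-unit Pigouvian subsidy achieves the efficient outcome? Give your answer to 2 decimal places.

subsidy = $25.76 per unit

Social marginal benefit = demand + MEB = 173.38 - 0.45q.
Set SMB = MC: 173.38 - 0.45q = 40.68 + 3.00q → q* = 38.4638.
The Pigouvian subsidy equals MEB at q*: 16.91 + 0.23×38.4638 = 25.7567.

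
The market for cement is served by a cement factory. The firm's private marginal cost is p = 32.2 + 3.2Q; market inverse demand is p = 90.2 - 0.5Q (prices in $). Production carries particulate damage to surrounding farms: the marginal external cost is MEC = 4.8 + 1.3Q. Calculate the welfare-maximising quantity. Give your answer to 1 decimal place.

Social marginal cost = private MC + MEC = 37.0 + 4.5Q.
Set SMC = demand: 37.0 + 4.5Q = 90.2 - 0.5Q → Q* = 10.6400.

Q* = 10.6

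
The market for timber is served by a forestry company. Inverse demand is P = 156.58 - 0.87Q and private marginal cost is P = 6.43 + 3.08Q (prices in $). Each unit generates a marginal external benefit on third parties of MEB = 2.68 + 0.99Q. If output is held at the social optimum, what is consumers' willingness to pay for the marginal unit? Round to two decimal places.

Social marginal cost = private MC − MEB = 3.75 + 2.09Q.
Set SMC = demand: 3.75 + 2.09Q = 156.58 - 0.87Q → Q* = 51.6318.
Consumer price on the demand curve at Q*: 156.58 − 0.87×51.6318 = 111.6603.

P = $111.66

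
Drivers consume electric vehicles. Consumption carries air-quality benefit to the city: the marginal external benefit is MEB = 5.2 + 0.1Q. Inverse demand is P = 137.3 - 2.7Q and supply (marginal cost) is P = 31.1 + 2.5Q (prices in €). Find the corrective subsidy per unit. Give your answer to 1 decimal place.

subsidy = €7.4 per unit

Social marginal benefit = demand + MEB = 142.5 - 2.6Q.
Set SMB = MC: 142.5 - 2.6Q = 31.1 + 2.5Q → Q* = 21.8431.
The Pigouvian subsidy equals MEB at Q*: 5.2 + 0.1×21.8431 = 7.3843.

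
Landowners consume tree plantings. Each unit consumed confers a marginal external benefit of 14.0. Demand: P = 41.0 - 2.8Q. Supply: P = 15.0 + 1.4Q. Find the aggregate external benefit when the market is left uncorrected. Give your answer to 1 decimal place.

Market equilibrium (private): 15.0 + 1.4Q = 41.0 - 2.8Q → Q_m = 6.1905.
Total external benefit = MEB × Q_m = 14.0 × 6.1905 = 86.6670.

86.7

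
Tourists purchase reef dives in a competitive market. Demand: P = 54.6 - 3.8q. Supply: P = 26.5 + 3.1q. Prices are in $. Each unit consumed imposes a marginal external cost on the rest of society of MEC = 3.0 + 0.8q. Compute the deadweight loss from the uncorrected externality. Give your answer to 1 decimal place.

DWL = $2.5

Market equilibrium (private): 26.5 + 3.1q = 54.6 - 3.8q → q_m = 4.0725.
Social marginal benefit = demand − MEC = 51.6 - 4.6q.
Set SMB = MC: 51.6 - 4.6q = 26.5 + 3.1q → q* = 3.2597.
The welfare-loss triangle has base |q_m − q*| and height MEC(q_m) (the vertical gap between SMB and MC is zero at q* and MEC at q_m).
DWL = ½ × 0.8128 × 6.2580 = 2.5433.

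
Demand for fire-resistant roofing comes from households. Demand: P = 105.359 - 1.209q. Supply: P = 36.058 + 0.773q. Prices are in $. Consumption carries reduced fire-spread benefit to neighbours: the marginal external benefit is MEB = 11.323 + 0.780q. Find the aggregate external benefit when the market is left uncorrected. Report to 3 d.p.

Market equilibrium (private): 36.058 + 0.773q = 105.359 - 1.209q → q_m = 34.9652.
Total external benefit = ∫₀^{q_m} (11.323 + 0.780q) dq = 11.323×34.9652 + ½×0.780×34.9652² = 872.7114.

$872.711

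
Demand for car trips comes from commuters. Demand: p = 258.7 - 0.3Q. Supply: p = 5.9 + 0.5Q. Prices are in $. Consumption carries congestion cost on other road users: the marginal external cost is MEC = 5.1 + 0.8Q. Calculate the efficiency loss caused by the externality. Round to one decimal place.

Market equilibrium (private): 5.9 + 0.5Q = 258.7 - 0.3Q → Q_m = 316.0000.
Social marginal benefit = demand − MEC = 253.6 - 1.1Q.
Set SMB = MC: 253.6 - 1.1Q = 5.9 + 0.5Q → Q* = 154.8125.
Between Q* and Q_m the wedge MC − SMB runs linearly from 0 to MEC(Q_m), so the loss is a triangle.
DWL = ½ × 161.1875 × 257.9000 = 20785.1281.

DWL = $20785.1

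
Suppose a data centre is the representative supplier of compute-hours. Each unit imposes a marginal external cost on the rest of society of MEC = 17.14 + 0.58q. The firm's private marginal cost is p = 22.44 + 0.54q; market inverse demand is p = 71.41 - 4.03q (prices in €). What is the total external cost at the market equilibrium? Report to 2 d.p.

€216.96

Market equilibrium (private): 22.44 + 0.54q = 71.41 - 4.03q → q_m = 10.7155.
Total external cost = ∫₀^{q_m} (17.14 + 0.58q) dq = 17.14×10.7155 + ½×0.58×10.7155² = 216.9620.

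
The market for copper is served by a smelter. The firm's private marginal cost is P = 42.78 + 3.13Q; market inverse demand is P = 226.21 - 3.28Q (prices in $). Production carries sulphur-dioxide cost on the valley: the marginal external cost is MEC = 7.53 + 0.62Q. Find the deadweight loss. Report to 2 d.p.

DWL = $45.43

Market equilibrium (private): 42.78 + 3.13Q = 226.21 - 3.28Q → Q_m = 28.6162.
Social marginal cost = private MC + MEC = 50.31 + 3.75Q.
Set SMC = demand: 50.31 + 3.75Q = 226.21 - 3.28Q → Q* = 25.0213.
The loss is the area between SMC and demand from Q* to Q_m; with linear curves that's a triangle of height MEC(Q_m).
DWL = ½ × 3.5949 × 25.2721 = 45.4253.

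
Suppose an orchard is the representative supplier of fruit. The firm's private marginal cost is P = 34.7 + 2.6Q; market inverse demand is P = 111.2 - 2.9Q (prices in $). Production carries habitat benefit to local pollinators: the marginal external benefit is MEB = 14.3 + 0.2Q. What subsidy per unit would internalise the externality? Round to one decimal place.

Social marginal cost = private MC − MEB = 20.4 + 2.4Q.
Set SMC = demand: 20.4 + 2.4Q = 111.2 - 2.9Q → Q* = 17.1321.
The Pigouvian subsidy equals MEB at Q*: 14.3 + 0.2×17.1321 = 17.7264.

subsidy = $17.7 per unit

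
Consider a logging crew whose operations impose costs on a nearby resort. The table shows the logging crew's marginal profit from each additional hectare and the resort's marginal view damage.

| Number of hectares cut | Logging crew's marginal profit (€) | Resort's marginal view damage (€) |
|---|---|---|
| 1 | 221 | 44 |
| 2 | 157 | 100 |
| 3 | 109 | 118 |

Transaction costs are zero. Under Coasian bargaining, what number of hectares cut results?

2

Bargaining reaches the level where marginal profit last exceeds marginal view damage.
That holds through level 2 (157 ≥ 100) but not at 3 (109 < 118).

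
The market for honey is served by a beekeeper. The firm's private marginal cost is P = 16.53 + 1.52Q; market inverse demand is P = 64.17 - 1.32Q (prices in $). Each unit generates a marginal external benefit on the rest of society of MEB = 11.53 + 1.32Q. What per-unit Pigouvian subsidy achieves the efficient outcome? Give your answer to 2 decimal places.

subsidy = $62.91 per unit

Social marginal cost = private MC − MEB = 5.00 + 0.20Q.
Set SMC = demand: 5.00 + 0.20Q = 64.17 - 1.32Q → Q* = 38.9276.
The Pigouvian subsidy equals MEB at Q*: 11.53 + 1.32×38.9276 = 62.9144.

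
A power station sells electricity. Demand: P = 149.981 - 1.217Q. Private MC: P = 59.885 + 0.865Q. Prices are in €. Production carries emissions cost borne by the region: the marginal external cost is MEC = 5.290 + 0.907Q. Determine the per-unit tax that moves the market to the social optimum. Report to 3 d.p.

tax = €31.024 per unit

Social marginal cost = private MC + MEC = 65.175 + 1.772Q.
Set SMC = demand: 65.175 + 1.772Q = 149.981 - 1.217Q → Q* = 28.3727.
The Pigouvian tax equals MEC at Q*: 5.290 + 0.907×28.3727 = 31.0240.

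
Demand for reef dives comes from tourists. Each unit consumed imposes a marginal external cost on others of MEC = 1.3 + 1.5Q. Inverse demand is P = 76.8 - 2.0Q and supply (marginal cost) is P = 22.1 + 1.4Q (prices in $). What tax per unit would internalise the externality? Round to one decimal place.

tax = $17.6 per unit

Social marginal benefit = demand − MEC = 75.5 - 3.5Q.
Set SMB = MC: 75.5 - 3.5Q = 22.1 + 1.4Q → Q* = 10.8980.
The Pigouvian tax equals MEC at Q*: 1.3 + 1.5×10.8980 = 17.6470.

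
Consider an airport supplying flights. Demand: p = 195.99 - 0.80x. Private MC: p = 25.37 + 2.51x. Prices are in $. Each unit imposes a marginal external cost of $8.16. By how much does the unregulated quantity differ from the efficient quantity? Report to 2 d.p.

Market equilibrium (private): 25.37 + 2.51x = 195.99 - 0.80x → x_m = 51.5468.
Social marginal cost = private MC + MEC = 33.53 + 2.51x.
Set SMC = demand: 33.53 + 2.51x = 195.99 - 0.80x → x* = 49.0816.
Gap = |51.5468 − 49.0816| = 2.4652.

2.47 units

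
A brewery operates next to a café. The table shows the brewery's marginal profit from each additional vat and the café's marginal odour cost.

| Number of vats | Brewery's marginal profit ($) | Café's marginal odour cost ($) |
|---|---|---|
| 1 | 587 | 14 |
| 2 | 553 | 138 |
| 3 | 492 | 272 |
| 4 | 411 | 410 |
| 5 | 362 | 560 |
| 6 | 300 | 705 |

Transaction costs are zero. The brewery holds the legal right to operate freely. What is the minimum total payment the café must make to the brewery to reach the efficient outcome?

Left alone the brewery would choose level 6 (marginal profit stays positive).
Efficient level: k* = 4 (marginal profit ≥ marginal odour cost through 4).
The café must at least cover the brewery's forgone profit from cutting 6→4: 362 + 300 = 662.

$662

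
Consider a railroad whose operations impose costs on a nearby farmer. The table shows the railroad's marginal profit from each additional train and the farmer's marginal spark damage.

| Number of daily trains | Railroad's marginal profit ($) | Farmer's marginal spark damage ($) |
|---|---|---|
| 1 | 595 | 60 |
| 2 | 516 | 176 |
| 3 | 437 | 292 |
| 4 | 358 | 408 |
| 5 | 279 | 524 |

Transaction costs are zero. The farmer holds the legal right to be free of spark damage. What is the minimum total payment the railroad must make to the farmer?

$528

Efficient level: marginal profit ≥ marginal spark damage through level 3, so k* = 3.
With the farmer holding the right, the railroad must at least compensate total damage at k*: 60 + 176 + 292 = 528.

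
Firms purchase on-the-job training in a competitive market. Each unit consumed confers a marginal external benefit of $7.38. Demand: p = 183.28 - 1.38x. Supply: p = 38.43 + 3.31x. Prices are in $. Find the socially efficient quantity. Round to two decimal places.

Social marginal benefit = demand + MEB = 190.66 - 1.38x.
Set SMB = MC: 190.66 - 1.38x = 38.43 + 3.31x → x* = 32.4584.

x* = 32.46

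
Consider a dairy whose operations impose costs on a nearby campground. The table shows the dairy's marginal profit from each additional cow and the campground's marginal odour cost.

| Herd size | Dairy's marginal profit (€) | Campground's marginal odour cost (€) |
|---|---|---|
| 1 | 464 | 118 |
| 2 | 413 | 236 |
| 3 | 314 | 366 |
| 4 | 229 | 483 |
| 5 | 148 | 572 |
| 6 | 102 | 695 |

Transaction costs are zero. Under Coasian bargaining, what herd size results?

2

Bargaining reaches the level where marginal profit last exceeds marginal odour cost.
That holds through level 2 (413 ≥ 236) but not at 3 (314 < 366).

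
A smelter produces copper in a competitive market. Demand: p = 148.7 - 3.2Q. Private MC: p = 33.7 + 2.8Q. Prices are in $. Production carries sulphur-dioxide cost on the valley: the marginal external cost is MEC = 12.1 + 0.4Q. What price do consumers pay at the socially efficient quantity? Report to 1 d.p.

Social marginal cost = private MC + MEC = 45.8 + 3.2Q.
Set SMC = demand: 45.8 + 3.2Q = 148.7 - 3.2Q → Q* = 16.0781.
Consumer price on the demand curve at Q*: 148.7 − 3.2×16.0781 = 97.2501.

P = $97.3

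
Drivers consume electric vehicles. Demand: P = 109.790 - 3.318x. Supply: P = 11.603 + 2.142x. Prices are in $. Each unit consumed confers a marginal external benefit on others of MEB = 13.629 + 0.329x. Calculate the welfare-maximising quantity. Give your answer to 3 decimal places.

Social marginal benefit = demand + MEB = 123.419 - 2.989x.
Set SMB = MC: 123.419 - 2.989x = 11.603 + 2.142x → x* = 21.7922.

x* = 21.792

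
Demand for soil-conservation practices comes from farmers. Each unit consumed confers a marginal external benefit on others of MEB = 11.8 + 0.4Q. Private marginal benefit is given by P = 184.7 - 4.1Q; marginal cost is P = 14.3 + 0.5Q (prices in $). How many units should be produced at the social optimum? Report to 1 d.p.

Social marginal benefit = demand + MEB = 196.5 - 3.7Q.
Set SMB = MC: 196.5 - 3.7Q = 14.3 + 0.5Q → Q* = 43.3810.

Q* = 43.4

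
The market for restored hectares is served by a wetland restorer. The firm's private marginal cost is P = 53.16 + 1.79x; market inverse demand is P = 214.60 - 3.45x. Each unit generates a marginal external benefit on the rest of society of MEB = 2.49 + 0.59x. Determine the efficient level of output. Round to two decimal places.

Social marginal cost = private MC − MEB = 50.67 + 1.20x.
Set SMC = demand: 50.67 + 1.20x = 214.60 - 3.45x → x* = 35.2538.

x* = 35.25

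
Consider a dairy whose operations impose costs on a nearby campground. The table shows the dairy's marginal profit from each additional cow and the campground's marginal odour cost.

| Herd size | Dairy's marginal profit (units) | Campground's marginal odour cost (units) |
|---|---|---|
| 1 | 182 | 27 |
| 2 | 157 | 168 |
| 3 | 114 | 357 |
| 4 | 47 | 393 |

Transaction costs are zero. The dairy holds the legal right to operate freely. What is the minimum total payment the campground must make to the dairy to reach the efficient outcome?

318

Left alone the dairy would choose level 4 (marginal profit stays positive).
Efficient level: k* = 1 (marginal profit ≥ marginal odour cost through 1).
The campground must at least cover the dairy's forgone profit from cutting 4→1: 157 + 114 + 47 = 318.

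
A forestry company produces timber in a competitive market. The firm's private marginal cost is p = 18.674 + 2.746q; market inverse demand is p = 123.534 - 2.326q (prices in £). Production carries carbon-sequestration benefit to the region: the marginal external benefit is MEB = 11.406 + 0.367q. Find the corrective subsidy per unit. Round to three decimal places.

Social marginal cost = private MC − MEB = 7.268 + 2.379q.
Set SMC = demand: 7.268 + 2.379q = 123.534 - 2.326q → q* = 24.7112.
The Pigouvian subsidy equals MEB at q*: 11.406 + 0.367×24.7112 = 20.4750.

subsidy = £20.475 per unit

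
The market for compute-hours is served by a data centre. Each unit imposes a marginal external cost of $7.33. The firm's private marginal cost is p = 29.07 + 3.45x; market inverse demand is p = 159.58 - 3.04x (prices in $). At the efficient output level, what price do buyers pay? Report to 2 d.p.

P = $101.88

Social marginal cost = private MC + MEC = 36.40 + 3.45x.
Set SMC = demand: 36.40 + 3.45x = 159.58 - 3.04x → x* = 18.9800.
Consumer price on the demand curve at x*: 159.58 − 3.04×18.9800 = 101.8808.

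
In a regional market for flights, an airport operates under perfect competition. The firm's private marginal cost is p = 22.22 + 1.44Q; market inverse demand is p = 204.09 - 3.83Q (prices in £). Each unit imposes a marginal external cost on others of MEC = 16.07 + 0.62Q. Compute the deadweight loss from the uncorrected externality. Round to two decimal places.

Market equilibrium (private): 22.22 + 1.44Q = 204.09 - 3.83Q → Q_m = 34.5104.
Social marginal cost = private MC + MEC = 38.29 + 2.06Q.
Set SMC = demand: 38.29 + 2.06Q = 204.09 - 3.83Q → Q* = 28.1494.
Height of the DWL triangle at Q_m is SMC(Q_m) − demand(Q_m) = MEC(Q_m) = 37.4665.
DWL = ½ × 6.3610 × 37.4665 = 119.1622.

DWL = £119.16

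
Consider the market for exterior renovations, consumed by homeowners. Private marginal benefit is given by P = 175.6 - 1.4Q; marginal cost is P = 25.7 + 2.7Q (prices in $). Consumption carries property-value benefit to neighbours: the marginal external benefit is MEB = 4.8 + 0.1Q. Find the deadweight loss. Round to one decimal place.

DWL = $8.9

Market equilibrium (private): 25.7 + 2.7Q = 175.6 - 1.4Q → Q_m = 36.5610.
Social marginal benefit = demand + MEB = 180.4 - 1.3Q.
Set SMB = MC: 180.4 - 1.3Q = 25.7 + 2.7Q → Q* = 38.6750.
Between Q* and Q_m the wedge SMB − MC runs linearly from 0 to MEB(Q_m), so the loss is a triangle.
DWL = ½ × 2.1140 × 8.4561 = 8.9381.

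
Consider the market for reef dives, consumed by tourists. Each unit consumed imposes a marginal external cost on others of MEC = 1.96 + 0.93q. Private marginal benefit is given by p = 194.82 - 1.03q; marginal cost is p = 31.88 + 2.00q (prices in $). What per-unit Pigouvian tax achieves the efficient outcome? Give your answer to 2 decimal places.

Social marginal benefit = demand − MEC = 192.86 - 1.96q.
Set SMB = MC: 192.86 - 1.96q = 31.88 + 2.00q → q* = 40.6515.
The Pigouvian tax equals MEC at q*: 1.96 + 0.93×40.6515 = 39.7659.

tax = $39.77 per unit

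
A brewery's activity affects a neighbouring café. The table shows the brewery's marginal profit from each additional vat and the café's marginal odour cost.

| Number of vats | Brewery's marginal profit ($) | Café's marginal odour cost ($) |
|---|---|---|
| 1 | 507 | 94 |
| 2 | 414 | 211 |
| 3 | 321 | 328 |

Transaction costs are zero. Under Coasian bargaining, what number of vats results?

Bargaining reaches the level where marginal profit last exceeds marginal odour cost.
That holds through level 2 (414 ≥ 211) but not at 3 (321 < 328).

2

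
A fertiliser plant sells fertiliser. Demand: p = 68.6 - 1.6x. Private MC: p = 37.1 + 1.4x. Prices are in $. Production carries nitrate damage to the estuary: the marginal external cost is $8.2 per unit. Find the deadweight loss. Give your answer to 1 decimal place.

Market equilibrium (private): 37.1 + 1.4x = 68.6 - 1.6x → x_m = 10.5000.
Social marginal cost = private MC + MEC = 45.3 + 1.4x.
Set SMC = demand: 45.3 + 1.4x = 68.6 - 1.6x → x* = 7.7667.
Between x* and x_m the wedge SMC − demand runs linearly from 0 to MEC(x_m), so the loss is a triangle.
DWL = ½ × 2.7333 × 8.2000 = 11.2065.

DWL = $11.2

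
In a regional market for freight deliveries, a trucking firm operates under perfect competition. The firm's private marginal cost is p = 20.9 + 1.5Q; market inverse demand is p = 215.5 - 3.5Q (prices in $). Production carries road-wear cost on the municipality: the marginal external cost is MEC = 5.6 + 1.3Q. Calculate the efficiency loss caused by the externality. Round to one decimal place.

DWL = $250.6

Market equilibrium (private): 20.9 + 1.5Q = 215.5 - 3.5Q → Q_m = 38.9200.
Social marginal cost = private MC + MEC = 26.5 + 2.8Q.
Set SMC = demand: 26.5 + 2.8Q = 215.5 - 3.5Q → Q* = 30.0000.
Height of the DWL triangle at Q_m is SMC(Q_m) − demand(Q_m) = MEC(Q_m) = 56.1960.
DWL = ½ × 8.9200 × 56.1960 = 250.6342.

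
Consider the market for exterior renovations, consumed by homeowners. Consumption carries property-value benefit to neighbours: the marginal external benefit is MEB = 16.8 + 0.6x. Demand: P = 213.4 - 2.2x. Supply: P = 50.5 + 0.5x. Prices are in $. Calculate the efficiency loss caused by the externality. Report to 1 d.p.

DWL = $668.8

Market equilibrium (private): 50.5 + 0.5x = 213.4 - 2.2x → x_m = 60.3333.
Social marginal benefit = demand + MEB = 230.2 - 1.6x.
Set SMB = MC: 230.2 - 1.6x = 50.5 + 0.5x → x* = 85.5714.
Height of the DWL triangle at x_m is SMB(x_m) − MC(x_m) = MEB(x_m) = 53.0000.
DWL = ½ × 25.2381 × 53.0000 = 668.8097.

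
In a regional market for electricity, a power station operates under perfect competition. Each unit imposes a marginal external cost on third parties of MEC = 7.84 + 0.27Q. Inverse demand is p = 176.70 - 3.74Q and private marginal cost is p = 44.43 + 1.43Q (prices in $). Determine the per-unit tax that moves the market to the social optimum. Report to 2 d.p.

Social marginal cost = private MC + MEC = 52.27 + 1.70Q.
Set SMC = demand: 52.27 + 1.70Q = 176.70 - 3.74Q → Q* = 22.8732.
The Pigouvian tax equals MEC at Q*: 7.84 + 0.27×22.8732 = 14.0158.

tax = $14.02 per unit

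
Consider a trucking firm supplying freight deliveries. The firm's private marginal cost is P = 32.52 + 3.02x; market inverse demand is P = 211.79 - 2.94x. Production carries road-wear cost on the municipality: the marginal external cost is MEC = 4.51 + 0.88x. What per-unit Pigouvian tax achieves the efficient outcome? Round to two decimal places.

tax = 26.99 per unit

Social marginal cost = private MC + MEC = 37.03 + 3.90x.
Set SMC = demand: 37.03 + 3.90x = 211.79 - 2.94x → x* = 25.5497.
The Pigouvian tax equals MEC at x*: 4.51 + 0.88×25.5497 = 26.9937.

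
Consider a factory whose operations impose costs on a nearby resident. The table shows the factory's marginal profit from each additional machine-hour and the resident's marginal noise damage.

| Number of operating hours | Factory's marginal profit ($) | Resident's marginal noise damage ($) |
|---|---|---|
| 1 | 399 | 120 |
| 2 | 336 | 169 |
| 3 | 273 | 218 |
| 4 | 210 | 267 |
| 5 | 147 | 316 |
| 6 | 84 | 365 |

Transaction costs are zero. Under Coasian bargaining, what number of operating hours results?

3

Bargaining reaches the level where marginal profit last exceeds marginal noise damage.
That holds through level 3 (273 ≥ 218) but not at 4 (210 < 267).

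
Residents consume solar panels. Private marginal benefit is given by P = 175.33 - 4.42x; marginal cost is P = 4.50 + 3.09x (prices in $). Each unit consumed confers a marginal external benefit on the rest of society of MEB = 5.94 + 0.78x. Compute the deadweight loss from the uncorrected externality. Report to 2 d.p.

DWL = $41.67

Market equilibrium (private): 4.50 + 3.09x = 175.33 - 4.42x → x_m = 22.7470.
Social marginal benefit = demand + MEB = 181.27 - 3.64x.
Set SMB = MC: 181.27 - 3.64x = 4.50 + 3.09x → x* = 26.2660.
The loss is the area between SMB and MC from x* to x_m; with linear curves that's a triangle of height MEB(x_m).
DWL = ½ × 3.5190 × 23.6827 = 41.6697.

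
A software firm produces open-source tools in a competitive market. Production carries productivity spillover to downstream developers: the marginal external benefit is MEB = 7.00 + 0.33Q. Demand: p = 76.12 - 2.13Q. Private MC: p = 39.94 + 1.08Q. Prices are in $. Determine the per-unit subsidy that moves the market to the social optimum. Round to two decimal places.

subsidy = $11.95 per unit

Social marginal cost = private MC − MEB = 32.94 + 0.75Q.
Set SMC = demand: 32.94 + 0.75Q = 76.12 - 2.13Q → Q* = 14.9931.
The Pigouvian subsidy equals MEB at Q*: 7.00 + 0.33×14.9931 = 11.9477.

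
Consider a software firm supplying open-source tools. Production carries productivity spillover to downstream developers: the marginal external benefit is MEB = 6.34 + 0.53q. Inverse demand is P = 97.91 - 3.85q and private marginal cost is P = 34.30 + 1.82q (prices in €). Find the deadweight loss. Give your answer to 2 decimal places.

DWL = €14.68

Market equilibrium (private): 34.30 + 1.82q = 97.91 - 3.85q → q_m = 11.2187.
Social marginal cost = private MC − MEB = 27.96 + 1.29q.
Set SMC = demand: 27.96 + 1.29q = 97.91 - 3.85q → q* = 13.6089.
Height of the DWL triangle at q_m is demand(q_m) − SMC(q_m) = MEB(q_m) = 12.2859.
DWL = ½ × 2.3902 × 12.2859 = 14.6829.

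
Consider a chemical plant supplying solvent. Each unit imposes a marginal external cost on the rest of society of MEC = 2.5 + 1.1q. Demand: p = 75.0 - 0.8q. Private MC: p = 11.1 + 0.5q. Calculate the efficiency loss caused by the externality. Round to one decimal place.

Market equilibrium (private): 11.1 + 0.5q = 75.0 - 0.8q → q_m = 49.1538.
Social marginal cost = private MC + MEC = 13.6 + 1.6q.
Set SMC = demand: 13.6 + 1.6q = 75.0 - 0.8q → q* = 25.5833.
The loss is the area between SMC and demand from q* to q_m; with linear curves that's a triangle of height MEC(q_m).
DWL = ½ × 23.5705 × 56.5692 = 666.6822.

DWL = 666.7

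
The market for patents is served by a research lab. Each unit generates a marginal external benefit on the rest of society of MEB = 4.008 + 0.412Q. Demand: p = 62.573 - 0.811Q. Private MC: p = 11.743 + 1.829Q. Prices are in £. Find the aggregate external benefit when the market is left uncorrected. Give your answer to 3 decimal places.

Market equilibrium (private): 11.743 + 1.829Q = 62.573 - 0.811Q → Q_m = 19.2538.
Total external benefit = ∫₀^{Q_m} (4.008 + 0.412Q) dQ = 4.008×19.2538 + ½×0.412×19.2538² = 153.5352.

£153.535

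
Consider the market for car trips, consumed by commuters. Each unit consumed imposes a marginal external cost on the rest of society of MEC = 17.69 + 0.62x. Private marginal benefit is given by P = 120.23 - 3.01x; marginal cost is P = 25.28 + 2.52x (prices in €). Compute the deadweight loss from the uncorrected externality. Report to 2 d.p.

Market equilibrium (private): 25.28 + 2.52x = 120.23 - 3.01x → x_m = 17.1700.
Social marginal benefit = demand − MEC = 102.54 - 3.63x.
Set SMB = MC: 102.54 - 3.63x = 25.28 + 2.52x → x* = 12.5626.
Height of the DWL triangle at x_m is MC(x_m) − SMB(x_m) = MEC(x_m) = 28.3354.
DWL = ½ × 4.6074 × 28.3354 = 65.2763.

DWL = €65.28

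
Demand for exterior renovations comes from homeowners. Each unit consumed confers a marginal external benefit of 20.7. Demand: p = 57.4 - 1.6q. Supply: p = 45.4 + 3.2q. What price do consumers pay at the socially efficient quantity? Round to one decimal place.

Social marginal benefit = demand + MEB = 78.1 - 1.6q.
Set SMB = MC: 78.1 - 1.6q = 45.4 + 3.2q → q* = 6.8125.
Consumer price on the demand curve at q*: 57.4 − 1.6×6.8125 = 46.5000.

P = 46.5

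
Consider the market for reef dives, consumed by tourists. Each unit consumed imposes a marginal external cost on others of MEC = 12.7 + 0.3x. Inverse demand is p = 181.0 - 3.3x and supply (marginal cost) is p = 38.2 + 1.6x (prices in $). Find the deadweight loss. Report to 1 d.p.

DWL = $44.2

Market equilibrium (private): 38.2 + 1.6x = 181.0 - 3.3x → x_m = 29.1429.
Social marginal benefit = demand − MEC = 168.3 - 3.6x.
Set SMB = MC: 168.3 - 3.6x = 38.2 + 1.6x → x* = 25.0192.
Between x* and x_m the wedge MC − SMB runs linearly from 0 to MEC(x_m), so the loss is a triangle.
DWL = ½ × 4.1237 × 21.4429 = 44.2120.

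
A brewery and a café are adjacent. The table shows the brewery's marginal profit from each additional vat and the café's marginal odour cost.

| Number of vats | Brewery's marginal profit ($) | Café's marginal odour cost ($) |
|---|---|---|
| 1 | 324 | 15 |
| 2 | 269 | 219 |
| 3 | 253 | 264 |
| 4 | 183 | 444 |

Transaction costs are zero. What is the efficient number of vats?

Bargaining reaches the level where marginal profit last exceeds marginal odour cost.
That holds through level 2 (269 ≥ 219) but not at 3 (253 < 264).

2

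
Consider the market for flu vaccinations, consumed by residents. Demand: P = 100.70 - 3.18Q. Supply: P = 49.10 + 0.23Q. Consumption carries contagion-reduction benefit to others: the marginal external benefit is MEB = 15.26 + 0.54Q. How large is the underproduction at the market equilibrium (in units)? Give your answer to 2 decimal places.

Market equilibrium (private): 49.10 + 0.23Q = 100.70 - 3.18Q → Q_m = 15.1320.
Social marginal benefit = demand + MEB = 115.96 - 2.64Q.
Set SMB = MC: 115.96 - 2.64Q = 49.10 + 0.23Q → Q* = 23.2962.
Gap = |15.1320 − 23.2962| = 8.1642.

8.16 units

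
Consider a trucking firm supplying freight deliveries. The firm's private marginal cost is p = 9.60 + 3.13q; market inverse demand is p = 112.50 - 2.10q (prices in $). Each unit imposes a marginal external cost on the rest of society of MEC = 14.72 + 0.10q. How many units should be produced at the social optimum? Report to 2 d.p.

Social marginal cost = private MC + MEC = 24.32 + 3.23q.
Set SMC = demand: 24.32 + 3.23q = 112.50 - 2.10q → q* = 16.5441.

q* = 16.54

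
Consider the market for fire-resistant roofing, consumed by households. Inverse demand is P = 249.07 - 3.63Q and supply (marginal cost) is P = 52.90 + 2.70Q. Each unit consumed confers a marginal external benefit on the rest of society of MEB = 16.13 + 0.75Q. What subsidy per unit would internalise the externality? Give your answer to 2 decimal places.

subsidy = 44.66 per unit

Social marginal benefit = demand + MEB = 265.20 - 2.88Q.
Set SMB = MC: 265.20 - 2.88Q = 52.90 + 2.70Q → Q* = 38.0466.
The Pigouvian subsidy equals MEB at Q*: 16.13 + 0.75×38.0466 = 44.6650.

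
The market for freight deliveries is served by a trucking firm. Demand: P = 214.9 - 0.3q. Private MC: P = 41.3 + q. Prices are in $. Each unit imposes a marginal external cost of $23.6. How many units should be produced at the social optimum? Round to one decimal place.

q* = 115.4

Social marginal cost = private MC + MEC = 64.9 + q.
Set SMC = demand: 64.9 + q = 214.9 - 0.3q → q* = 115.3846.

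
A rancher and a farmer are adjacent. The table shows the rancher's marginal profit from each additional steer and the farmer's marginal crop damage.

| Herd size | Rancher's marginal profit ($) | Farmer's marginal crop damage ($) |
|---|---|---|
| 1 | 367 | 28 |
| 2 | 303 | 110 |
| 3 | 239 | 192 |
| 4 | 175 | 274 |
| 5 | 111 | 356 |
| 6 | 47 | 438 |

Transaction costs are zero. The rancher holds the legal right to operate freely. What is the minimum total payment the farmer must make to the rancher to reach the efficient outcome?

Left alone the rancher would choose level 6 (marginal profit stays positive).
Efficient level: k* = 3 (marginal profit ≥ marginal crop damage through 3).
The farmer must at least cover the rancher's forgone profit from cutting 6→3: 175 + 111 + 47 = 333.

$333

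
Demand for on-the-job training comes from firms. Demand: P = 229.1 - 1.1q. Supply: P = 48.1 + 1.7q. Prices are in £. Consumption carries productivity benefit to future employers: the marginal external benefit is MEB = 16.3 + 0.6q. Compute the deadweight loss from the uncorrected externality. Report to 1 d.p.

Market equilibrium (private): 48.1 + 1.7q = 229.1 - 1.1q → q_m = 64.6429.
Social marginal benefit = demand + MEB = 245.4 - 0.5q.
Set SMB = MC: 245.4 - 0.5q = 48.1 + 1.7q → q* = 89.6818.
The loss is the area between SMB and MC from q* to q_m; with linear curves that's a triangle of height MEB(q_m).
DWL = ½ × 25.0389 × 55.0857 = 689.6427.

DWL = £689.6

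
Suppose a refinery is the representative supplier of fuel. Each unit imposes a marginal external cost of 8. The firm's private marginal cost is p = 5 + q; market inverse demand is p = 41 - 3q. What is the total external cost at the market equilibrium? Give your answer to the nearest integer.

Market equilibrium (private): 5 + q = 41 - 3q → q_m = 9.0000.
Total external cost = MEC × q_m = 8 × 9.0000 = 72.0000.

72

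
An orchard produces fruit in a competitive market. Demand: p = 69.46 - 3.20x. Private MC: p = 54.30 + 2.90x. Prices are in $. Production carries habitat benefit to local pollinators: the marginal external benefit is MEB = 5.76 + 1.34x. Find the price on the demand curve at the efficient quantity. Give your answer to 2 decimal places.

P = $55.40

Social marginal cost = private MC − MEB = 48.54 + 1.56x.
Set SMC = demand: 48.54 + 1.56x = 69.46 - 3.20x → x* = 4.3950.
Consumer price on the demand curve at x*: 69.46 − 3.20×4.3950 = 55.3960.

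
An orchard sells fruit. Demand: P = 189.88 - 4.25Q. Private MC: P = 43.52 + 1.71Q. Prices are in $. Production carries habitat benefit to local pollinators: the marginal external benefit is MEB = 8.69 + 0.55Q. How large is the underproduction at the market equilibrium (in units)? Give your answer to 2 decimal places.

Market equilibrium (private): 43.52 + 1.71Q = 189.88 - 4.25Q → Q_m = 24.5570.
Social marginal cost = private MC − MEB = 34.83 + 1.16Q.
Set SMC = demand: 34.83 + 1.16Q = 189.88 - 4.25Q → Q* = 28.6599.
Gap = |24.5570 − 28.6599| = 4.1029.

4.10 units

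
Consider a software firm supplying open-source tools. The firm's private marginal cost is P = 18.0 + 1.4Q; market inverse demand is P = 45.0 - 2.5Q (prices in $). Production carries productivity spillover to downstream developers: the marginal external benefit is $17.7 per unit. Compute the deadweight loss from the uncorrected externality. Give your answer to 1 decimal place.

DWL = $40.2

Market equilibrium (private): 18.0 + 1.4Q = 45.0 - 2.5Q → Q_m = 6.9231.
Social marginal cost = private MC − MEB = 0.3 + 1.4Q.
Set SMC = demand: 0.3 + 1.4Q = 45.0 - 2.5Q → Q* = 11.4615.
Between Q* and Q_m the wedge demand − SMC runs linearly from 0 to MEB(Q_m), so the loss is a triangle.
DWL = ½ × 4.5384 × 17.7000 = 40.1648.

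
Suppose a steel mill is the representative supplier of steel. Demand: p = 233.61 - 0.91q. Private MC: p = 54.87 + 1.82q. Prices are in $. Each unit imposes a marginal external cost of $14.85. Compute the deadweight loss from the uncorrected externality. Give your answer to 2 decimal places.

DWL = $40.39

Market equilibrium (private): 54.87 + 1.82q = 233.61 - 0.91q → q_m = 65.4725.
Social marginal cost = private MC + MEC = 69.72 + 1.82q.
Set SMC = demand: 69.72 + 1.82q = 233.61 - 0.91q → q* = 60.0330.
Height of the DWL triangle at q_m is SMC(q_m) − demand(q_m) = MEC(q_m) = 14.8500.
DWL = ½ × 5.4395 × 14.8500 = 40.3883.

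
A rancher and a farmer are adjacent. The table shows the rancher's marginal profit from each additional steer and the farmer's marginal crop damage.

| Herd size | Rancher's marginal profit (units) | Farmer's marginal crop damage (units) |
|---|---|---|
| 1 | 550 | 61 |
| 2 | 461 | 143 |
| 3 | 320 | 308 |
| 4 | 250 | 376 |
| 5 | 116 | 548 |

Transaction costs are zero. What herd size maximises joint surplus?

3

Bargaining reaches the level where marginal profit last exceeds marginal crop damage.
That holds through level 3 (320 ≥ 308) but not at 4 (250 < 376).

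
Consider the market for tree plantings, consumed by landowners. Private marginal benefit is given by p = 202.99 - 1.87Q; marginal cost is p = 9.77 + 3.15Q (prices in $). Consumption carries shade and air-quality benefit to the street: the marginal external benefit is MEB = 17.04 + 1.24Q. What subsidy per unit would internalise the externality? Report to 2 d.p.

Social marginal benefit = demand + MEB = 220.03 - 0.63Q.
Set SMB = MC: 220.03 - 0.63Q = 9.77 + 3.15Q → Q* = 55.6243.
The Pigouvian subsidy equals MEB at Q*: 17.04 + 1.24×55.6243 = 86.0141.

subsidy = $86.01 per unit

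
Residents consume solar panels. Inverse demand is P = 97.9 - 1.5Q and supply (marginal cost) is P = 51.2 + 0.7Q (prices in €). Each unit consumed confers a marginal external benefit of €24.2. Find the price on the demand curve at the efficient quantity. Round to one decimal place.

P = €49.6

Social marginal benefit = demand + MEB = 122.1 - 1.5Q.
Set SMB = MC: 122.1 - 1.5Q = 51.2 + 0.7Q → Q* = 32.2273.
Consumer price on the demand curve at Q*: 97.9 − 1.5×32.2273 = 49.5591.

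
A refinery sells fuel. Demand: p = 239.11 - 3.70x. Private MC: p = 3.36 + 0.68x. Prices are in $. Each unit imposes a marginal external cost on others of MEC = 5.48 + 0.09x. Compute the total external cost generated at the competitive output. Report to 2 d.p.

$425.32

Market equilibrium (private): 3.36 + 0.68x = 239.11 - 3.70x → x_m = 53.8242.
Total external cost = ∫₀^{x_m} (5.48 + 0.09x) dx = 5.48×53.8242 + ½×0.09×53.8242² = 425.3236.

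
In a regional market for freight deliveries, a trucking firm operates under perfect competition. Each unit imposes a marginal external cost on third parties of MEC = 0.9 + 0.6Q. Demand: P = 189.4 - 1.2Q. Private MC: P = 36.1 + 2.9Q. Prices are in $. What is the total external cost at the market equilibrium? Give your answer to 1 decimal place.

$453.1

Market equilibrium (private): 36.1 + 2.9Q = 189.4 - 1.2Q → Q_m = 37.3902.
Total external cost = ∫₀^{Q_m} (0.9 + 0.6Q) dQ = 0.9×37.3902 + ½×0.6×37.3902² = 453.0593.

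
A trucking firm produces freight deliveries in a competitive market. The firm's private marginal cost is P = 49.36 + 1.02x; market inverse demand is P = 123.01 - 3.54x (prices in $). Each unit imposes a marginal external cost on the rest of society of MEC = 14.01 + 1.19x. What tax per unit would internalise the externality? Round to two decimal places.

tax = $26.35 per unit

Social marginal cost = private MC + MEC = 63.37 + 2.21x.
Set SMC = demand: 63.37 + 2.21x = 123.01 - 3.54x → x* = 10.3722.
The Pigouvian tax equals MEC at x*: 14.01 + 1.19×10.3722 = 26.3529.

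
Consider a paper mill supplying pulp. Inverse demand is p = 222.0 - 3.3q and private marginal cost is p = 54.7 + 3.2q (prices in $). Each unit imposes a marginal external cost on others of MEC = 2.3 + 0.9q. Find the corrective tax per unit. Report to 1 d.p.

tax = $22.4 per unit

Social marginal cost = private MC + MEC = 57.0 + 4.1q.
Set SMC = demand: 57.0 + 4.1q = 222.0 - 3.3q → q* = 22.2973.
The Pigouvian tax equals MEC at q*: 2.3 + 0.9×22.2973 = 22.3676.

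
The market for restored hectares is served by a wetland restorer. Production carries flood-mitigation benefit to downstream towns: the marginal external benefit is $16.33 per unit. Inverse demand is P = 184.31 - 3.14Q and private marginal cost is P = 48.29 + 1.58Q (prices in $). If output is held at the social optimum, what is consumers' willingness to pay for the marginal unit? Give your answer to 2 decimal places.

P = $82.96

Social marginal cost = private MC − MEB = 31.96 + 1.58Q.
Set SMC = demand: 31.96 + 1.58Q = 184.31 - 3.14Q → Q* = 32.2775.
Consumer price on the demand curve at Q*: 184.31 − 3.14×32.2775 = 82.9587.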